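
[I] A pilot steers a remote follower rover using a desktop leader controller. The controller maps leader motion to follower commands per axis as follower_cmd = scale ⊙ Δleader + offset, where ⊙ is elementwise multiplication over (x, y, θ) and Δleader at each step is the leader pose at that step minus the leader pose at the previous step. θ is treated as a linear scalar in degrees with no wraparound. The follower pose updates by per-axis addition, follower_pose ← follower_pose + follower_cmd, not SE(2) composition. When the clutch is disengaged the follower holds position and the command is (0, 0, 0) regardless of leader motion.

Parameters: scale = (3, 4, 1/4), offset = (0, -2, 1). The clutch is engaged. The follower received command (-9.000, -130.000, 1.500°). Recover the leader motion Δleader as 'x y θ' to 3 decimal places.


-3.000 -32.000 2.000

axis x: (-9.000 − 0) / (3) = -3.000
axis y: (-130.000 − -2) / (4) = -32.000
axis θ: (1.500 − 1) / (1/4) = 2.000


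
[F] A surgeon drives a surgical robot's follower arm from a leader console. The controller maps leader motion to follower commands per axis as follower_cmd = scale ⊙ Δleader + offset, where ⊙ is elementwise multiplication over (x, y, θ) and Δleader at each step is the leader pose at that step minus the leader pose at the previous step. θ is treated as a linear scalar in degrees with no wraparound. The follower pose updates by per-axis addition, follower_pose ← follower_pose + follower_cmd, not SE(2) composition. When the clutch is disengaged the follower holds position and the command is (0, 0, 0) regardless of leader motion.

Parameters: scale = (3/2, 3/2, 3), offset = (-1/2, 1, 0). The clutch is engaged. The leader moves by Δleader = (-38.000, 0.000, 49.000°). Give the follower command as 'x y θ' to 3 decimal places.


axis x: 3/2·-38.000 + -1/2 = -57.500
axis y: 3/2·0.000 + 1 = 1.000
axis θ: 3·49.000 + 0 = 147.000

-57.500 1.000 147.000


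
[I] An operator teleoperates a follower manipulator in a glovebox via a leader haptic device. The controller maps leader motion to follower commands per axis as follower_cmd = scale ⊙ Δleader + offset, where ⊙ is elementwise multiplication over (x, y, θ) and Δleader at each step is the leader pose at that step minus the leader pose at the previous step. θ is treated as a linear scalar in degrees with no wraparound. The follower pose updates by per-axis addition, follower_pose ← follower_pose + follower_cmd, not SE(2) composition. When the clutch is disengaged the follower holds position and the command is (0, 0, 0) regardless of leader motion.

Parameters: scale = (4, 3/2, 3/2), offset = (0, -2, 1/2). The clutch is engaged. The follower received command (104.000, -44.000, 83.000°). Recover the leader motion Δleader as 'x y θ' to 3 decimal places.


axis x: (104.000 − 0) / (4) = 26.000
axis y: (-44.000 − -2) / (3/2) = -28.000
axis θ: (83.000 − 1/2) / (3/2) = 55.000

26.000 -28.000 55.000


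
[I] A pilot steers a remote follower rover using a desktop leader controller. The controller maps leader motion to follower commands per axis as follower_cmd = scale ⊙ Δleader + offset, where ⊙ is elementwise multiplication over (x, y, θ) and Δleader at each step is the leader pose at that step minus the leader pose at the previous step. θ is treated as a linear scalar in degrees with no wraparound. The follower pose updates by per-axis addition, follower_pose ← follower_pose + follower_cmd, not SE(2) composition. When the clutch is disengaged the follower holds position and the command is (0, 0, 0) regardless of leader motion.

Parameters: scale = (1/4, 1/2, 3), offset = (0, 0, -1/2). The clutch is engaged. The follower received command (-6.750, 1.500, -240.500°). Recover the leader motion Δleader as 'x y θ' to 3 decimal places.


axis x: (-6.750 − 0) / (1/4) = -27.000
axis y: (1.500 − 0) / (1/2) = 3.000
axis θ: (-240.500 − -1/2) / (3) = -80.000

-27.000 3.000 -80.000


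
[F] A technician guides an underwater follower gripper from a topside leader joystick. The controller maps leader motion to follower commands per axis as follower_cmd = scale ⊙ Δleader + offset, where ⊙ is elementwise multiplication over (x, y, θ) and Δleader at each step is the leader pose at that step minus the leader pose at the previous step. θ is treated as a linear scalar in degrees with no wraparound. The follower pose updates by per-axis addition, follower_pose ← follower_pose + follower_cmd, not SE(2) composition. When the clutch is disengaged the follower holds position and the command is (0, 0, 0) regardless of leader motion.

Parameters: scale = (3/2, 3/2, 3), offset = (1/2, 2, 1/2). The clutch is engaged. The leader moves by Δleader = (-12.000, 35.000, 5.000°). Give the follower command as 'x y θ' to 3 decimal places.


-17.500 54.500 15.500

axis x: 3/2·-12.000 + 1/2 = -17.500
axis y: 3/2·35.000 + 2 = 54.500
axis θ: 3·5.000 + 1/2 = 15.500


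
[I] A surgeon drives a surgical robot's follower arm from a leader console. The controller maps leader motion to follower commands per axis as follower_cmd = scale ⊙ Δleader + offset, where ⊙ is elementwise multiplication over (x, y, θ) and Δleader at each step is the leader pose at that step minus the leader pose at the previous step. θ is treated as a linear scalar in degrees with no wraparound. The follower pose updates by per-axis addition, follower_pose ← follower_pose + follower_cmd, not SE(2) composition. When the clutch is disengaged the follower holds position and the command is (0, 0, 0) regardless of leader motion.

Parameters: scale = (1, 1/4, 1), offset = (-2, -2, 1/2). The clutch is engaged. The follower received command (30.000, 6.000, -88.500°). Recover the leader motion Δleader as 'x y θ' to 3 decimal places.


axis x: (30.000 − -2) / (1) = 32.000
axis y: (6.000 − -2) / (1/4) = 32.000
axis θ: (-88.500 − 1/2) / (1) = -89.000

32.000 32.000 -89.000


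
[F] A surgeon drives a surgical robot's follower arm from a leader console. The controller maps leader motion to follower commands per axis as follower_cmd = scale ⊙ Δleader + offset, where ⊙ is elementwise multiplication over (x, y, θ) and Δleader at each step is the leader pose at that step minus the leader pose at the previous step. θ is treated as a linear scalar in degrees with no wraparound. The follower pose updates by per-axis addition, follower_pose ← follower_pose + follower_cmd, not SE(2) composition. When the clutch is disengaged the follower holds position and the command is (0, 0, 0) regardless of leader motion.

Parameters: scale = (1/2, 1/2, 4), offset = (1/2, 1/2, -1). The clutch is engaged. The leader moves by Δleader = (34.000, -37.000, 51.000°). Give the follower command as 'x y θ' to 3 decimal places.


17.500 -18.000 203.000

axis x: 1/2·34.000 + 1/2 = 17.500
axis y: 1/2·-37.000 + 1/2 = -18.000
axis θ: 4·51.000 + -1 = 203.000


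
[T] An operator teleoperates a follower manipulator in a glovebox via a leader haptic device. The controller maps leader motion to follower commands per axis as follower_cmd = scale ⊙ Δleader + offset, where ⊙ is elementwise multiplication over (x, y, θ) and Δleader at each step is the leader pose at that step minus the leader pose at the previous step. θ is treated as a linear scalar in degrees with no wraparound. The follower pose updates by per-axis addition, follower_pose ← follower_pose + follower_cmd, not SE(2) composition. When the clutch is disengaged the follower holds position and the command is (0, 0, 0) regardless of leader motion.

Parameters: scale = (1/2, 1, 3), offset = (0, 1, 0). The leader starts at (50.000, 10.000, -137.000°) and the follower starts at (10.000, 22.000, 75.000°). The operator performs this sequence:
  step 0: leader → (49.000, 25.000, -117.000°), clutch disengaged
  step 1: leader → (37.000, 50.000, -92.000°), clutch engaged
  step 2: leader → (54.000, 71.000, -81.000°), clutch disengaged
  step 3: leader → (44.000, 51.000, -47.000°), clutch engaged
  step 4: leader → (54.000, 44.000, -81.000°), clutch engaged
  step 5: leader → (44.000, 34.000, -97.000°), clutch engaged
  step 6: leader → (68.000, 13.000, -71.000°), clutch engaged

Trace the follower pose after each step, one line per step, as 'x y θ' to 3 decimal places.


10.000 22.000 75.000
4.000 48.000 150.000
4.000 48.000 150.000
-1.000 29.000 252.000
4.000 23.000 150.000
-1.000 14.000 102.000
11.000 -6.000 180.000

step 0: Δleader=(-1.000, 15.000, 20.000°), disengaged; cmd=(0,0,0) → follower holds at (10.000, 22.000, 75.000°)
step 1: Δleader=(-12.000, 25.000, 25.000°), engaged; cmd=(-6.000, 26.000, 75.000°) → follower=(4.000, 48.000, 150.000°)
step 2: Δleader=(17.000, 21.000, 11.000°), disengaged; cmd=(0,0,0) → follower holds at (4.000, 48.000, 150.000°)
step 3: Δleader=(-10.000, -20.000, 34.000°), engaged; cmd=(-5.000, -19.000, 102.000°) → follower=(-1.000, 29.000, 252.000°)
step 4: Δleader=(10.000, -7.000, -34.000°), engaged; cmd=(5.000, -6.000, -102.000°) → follower=(4.000, 23.000, 150.000°)
step 5: Δleader=(-10.000, -10.000, -16.000°), engaged; cmd=(-5.000, -9.000, -48.000°) → follower=(-1.000, 14.000, 102.000°)
step 6: Δleader=(24.000, -21.000, 26.000°), engaged; cmd=(12.000, -20.000, 78.000°) → follower=(11.000, -6.000, 180.000°)


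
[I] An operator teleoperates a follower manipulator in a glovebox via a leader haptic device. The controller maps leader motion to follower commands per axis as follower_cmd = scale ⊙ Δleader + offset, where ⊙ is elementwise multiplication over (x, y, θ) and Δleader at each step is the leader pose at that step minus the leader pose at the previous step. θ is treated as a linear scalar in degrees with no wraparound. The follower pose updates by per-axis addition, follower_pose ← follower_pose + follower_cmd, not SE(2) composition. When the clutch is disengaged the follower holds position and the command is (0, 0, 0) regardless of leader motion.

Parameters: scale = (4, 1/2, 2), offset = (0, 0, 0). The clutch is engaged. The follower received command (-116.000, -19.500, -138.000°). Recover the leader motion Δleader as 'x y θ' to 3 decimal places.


-29.000 -39.000 -69.000

axis x: (-116.000 − 0) / (4) = -29.000
axis y: (-19.500 − 0) / (1/2) = -39.000
axis θ: (-138.000 − 0) / (2) = -69.000


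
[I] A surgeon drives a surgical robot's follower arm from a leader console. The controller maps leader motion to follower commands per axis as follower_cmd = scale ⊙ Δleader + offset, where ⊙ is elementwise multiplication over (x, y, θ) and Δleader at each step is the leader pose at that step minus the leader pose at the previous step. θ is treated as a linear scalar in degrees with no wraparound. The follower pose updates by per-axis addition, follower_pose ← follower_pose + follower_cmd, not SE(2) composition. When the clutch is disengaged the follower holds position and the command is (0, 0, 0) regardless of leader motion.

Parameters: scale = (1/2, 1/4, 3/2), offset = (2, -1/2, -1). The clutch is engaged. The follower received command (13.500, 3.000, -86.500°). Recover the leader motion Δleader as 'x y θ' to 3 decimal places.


23.000 14.000 -57.000

axis x: (13.500 − 2) / (1/2) = 23.000
axis y: (3.000 − -1/2) / (1/4) = 14.000
axis θ: (-86.500 − -1) / (3/2) = -57.000


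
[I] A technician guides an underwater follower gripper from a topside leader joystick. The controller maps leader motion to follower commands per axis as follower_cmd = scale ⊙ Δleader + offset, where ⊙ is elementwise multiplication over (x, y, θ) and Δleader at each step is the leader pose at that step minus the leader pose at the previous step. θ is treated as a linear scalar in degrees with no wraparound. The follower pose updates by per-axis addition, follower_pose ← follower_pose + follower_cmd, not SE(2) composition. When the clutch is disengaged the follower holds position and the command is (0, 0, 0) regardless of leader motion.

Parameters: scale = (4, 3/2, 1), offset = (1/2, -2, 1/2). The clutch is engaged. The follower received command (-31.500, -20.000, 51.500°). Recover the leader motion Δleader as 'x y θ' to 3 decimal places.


axis x: (-31.500 − 1/2) / (4) = -8.000
axis y: (-20.000 − -2) / (3/2) = -12.000
axis θ: (51.500 − 1/2) / (1) = 51.000

-8.000 -12.000 51.000


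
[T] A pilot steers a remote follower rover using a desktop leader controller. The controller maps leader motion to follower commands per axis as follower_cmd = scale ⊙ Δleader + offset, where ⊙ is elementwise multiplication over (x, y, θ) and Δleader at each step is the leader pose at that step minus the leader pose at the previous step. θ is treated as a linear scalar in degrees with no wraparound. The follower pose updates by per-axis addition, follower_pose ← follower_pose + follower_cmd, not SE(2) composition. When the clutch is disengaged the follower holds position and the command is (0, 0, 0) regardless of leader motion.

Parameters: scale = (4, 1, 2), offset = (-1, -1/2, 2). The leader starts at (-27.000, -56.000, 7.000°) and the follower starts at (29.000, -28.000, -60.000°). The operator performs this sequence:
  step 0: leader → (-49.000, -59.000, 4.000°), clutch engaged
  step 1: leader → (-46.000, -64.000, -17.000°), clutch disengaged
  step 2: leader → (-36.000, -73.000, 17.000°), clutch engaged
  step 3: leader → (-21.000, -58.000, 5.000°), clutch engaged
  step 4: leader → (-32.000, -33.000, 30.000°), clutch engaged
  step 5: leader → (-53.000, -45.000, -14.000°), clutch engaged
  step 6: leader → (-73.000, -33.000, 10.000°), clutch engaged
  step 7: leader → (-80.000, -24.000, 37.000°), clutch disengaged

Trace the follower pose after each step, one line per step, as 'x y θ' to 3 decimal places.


step 0: Δleader=(-22.000, -3.000, -3.000°), engaged; cmd=(-89.000, -3.500, -4.000°) → follower=(-60.000, -31.500, -64.000°)
step 1: Δleader=(3.000, -5.000, -21.000°), disengaged; cmd=(0,0,0) → follower holds at (-60.000, -31.500, -64.000°)
step 2: Δleader=(10.000, -9.000, 34.000°), engaged; cmd=(39.000, -9.500, 70.000°) → follower=(-21.000, -41.000, 6.000°)
step 3: Δleader=(15.000, 15.000, -12.000°), engaged; cmd=(59.000, 14.500, -22.000°) → follower=(38.000, -26.500, -16.000°)
step 4: Δleader=(-11.000, 25.000, 25.000°), engaged; cmd=(-45.000, 24.500, 52.000°) → follower=(-7.000, -2.000, 36.000°)
step 5: Δleader=(-21.000, -12.000, -44.000°), engaged; cmd=(-85.000, -12.500, -86.000°) → follower=(-92.000, -14.500, -50.000°)
step 6: Δleader=(-20.000, 12.000, 24.000°), engaged; cmd=(-81.000, 11.500, 50.000°) → follower=(-173.000, -3.000, 0.000°)
step 7: Δleader=(-7.000, 9.000, 27.000°), disengaged; cmd=(0,0,0) → follower holds at (-173.000, -3.000, 0.000°)

-60.000 -31.500 -64.000
-60.000 -31.500 -64.000
-21.000 -41.000 6.000
38.000 -26.500 -16.000
-7.000 -2.000 36.000
-92.000 -14.500 -50.000
-173.000 -3.000 0.000
-173.000 -3.000 0.000


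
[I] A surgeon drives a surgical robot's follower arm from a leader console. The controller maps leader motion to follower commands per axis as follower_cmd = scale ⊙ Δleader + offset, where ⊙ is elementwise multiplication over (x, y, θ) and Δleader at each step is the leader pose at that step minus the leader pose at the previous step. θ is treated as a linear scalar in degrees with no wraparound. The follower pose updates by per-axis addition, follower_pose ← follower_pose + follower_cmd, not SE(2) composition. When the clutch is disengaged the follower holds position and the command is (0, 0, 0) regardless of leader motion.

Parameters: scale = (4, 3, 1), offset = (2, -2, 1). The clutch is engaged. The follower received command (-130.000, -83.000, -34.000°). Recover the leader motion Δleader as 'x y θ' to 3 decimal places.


axis x: (-130.000 − 2) / (4) = -33.000
axis y: (-83.000 − -2) / (3) = -27.000
axis θ: (-34.000 − 1) / (1) = -35.000

-33.000 -27.000 -35.000


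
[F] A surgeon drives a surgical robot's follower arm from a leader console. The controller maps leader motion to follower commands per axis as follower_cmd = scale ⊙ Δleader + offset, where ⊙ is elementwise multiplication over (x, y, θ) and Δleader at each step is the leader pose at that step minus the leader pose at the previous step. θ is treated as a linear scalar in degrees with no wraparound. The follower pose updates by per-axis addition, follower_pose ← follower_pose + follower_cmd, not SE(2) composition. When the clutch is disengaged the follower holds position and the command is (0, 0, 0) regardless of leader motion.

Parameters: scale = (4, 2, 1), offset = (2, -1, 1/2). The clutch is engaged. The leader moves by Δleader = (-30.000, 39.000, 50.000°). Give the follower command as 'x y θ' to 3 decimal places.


axis x: 4·-30.000 + 2 = -118.000
axis y: 2·39.000 + -1 = 77.000
axis θ: 1·50.000 + 1/2 = 50.500

-118.000 77.000 50.500


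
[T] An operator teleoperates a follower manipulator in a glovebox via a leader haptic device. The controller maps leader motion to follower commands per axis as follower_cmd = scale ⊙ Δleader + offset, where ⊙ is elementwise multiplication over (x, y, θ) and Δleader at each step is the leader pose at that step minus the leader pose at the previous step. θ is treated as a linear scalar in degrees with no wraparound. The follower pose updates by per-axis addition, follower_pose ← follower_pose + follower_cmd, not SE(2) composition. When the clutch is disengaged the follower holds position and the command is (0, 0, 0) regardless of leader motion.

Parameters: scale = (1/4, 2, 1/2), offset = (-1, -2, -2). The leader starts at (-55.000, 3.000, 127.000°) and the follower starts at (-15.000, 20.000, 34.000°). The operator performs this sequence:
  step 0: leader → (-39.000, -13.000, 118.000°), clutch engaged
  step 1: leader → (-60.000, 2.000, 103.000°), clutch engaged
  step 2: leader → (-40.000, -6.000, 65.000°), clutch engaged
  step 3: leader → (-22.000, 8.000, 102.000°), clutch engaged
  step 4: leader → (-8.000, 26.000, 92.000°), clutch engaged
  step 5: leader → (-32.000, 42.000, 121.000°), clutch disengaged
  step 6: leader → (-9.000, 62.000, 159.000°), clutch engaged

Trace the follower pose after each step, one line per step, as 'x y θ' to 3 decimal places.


step 0: Δleader=(16.000, -16.000, -9.000°), engaged; cmd=(3.000, -34.000, -6.500°) → follower=(-12.000, -14.000, 27.500°)
step 1: Δleader=(-21.000, 15.000, -15.000°), engaged; cmd=(-6.250, 28.000, -9.500°) → follower=(-18.250, 14.000, 18.000°)
step 2: Δleader=(20.000, -8.000, -38.000°), engaged; cmd=(4.000, -18.000, -21.000°) → follower=(-14.250, -4.000, -3.000°)
step 3: Δleader=(18.000, 14.000, 37.000°), engaged; cmd=(3.500, 26.000, 16.500°) → follower=(-10.750, 22.000, 13.500°)
step 4: Δleader=(14.000, 18.000, -10.000°), engaged; cmd=(2.500, 34.000, -7.000°) → follower=(-8.250, 56.000, 6.500°)
step 5: Δleader=(-24.000, 16.000, 29.000°), disengaged; cmd=(0,0,0) → follower holds at (-8.250, 56.000, 6.500°)
step 6: Δleader=(23.000, 20.000, 38.000°), engaged; cmd=(4.750, 38.000, 17.000°) → follower=(-3.500, 94.000, 23.500°)

-12.000 -14.000 27.500
-18.250 14.000 18.000
-14.250 -4.000 -3.000
-10.750 22.000 13.500
-8.250 56.000 6.500
-8.250 56.000 6.500
-3.500 94.000 23.500


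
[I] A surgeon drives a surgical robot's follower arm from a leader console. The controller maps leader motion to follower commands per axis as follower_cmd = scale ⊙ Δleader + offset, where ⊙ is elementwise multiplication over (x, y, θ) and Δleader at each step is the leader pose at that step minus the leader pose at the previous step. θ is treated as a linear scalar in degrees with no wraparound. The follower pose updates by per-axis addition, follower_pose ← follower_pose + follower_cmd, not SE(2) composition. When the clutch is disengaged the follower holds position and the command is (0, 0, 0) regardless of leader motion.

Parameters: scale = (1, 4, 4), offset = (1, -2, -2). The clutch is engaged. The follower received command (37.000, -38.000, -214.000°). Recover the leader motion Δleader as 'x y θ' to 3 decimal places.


36.000 -9.000 -53.000

axis x: (37.000 − 1) / (1) = 36.000
axis y: (-38.000 − -2) / (4) = -9.000
axis θ: (-214.000 − -2) / (4) = -53.000


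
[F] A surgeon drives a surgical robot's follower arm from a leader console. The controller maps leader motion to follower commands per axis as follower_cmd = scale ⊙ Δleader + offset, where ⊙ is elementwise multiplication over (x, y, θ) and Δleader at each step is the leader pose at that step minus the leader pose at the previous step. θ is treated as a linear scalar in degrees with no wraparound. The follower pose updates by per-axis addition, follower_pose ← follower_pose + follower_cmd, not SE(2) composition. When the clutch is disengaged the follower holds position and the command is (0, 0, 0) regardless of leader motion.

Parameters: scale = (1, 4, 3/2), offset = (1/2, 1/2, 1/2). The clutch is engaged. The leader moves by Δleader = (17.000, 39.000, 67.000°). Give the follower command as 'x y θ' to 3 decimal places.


17.500 156.500 101.000

axis x: 1·17.000 + 1/2 = 17.500
axis y: 4·39.000 + 1/2 = 156.500
axis θ: 3/2·67.000 + 1/2 = 101.000


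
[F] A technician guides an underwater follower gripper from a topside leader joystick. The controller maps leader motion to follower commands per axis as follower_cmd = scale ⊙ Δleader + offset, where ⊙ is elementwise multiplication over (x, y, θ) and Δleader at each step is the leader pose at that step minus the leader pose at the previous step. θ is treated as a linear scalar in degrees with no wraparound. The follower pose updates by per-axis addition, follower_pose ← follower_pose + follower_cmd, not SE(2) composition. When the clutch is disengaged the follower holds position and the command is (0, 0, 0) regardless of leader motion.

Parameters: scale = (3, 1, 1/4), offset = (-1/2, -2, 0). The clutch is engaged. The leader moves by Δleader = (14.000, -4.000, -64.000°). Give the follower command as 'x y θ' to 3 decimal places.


axis x: 3·14.000 + -1/2 = 41.500
axis y: 1·-4.000 + -2 = -6.000
axis θ: 1/4·-64.000 + 0 = -16.000

41.500 -6.000 -16.000


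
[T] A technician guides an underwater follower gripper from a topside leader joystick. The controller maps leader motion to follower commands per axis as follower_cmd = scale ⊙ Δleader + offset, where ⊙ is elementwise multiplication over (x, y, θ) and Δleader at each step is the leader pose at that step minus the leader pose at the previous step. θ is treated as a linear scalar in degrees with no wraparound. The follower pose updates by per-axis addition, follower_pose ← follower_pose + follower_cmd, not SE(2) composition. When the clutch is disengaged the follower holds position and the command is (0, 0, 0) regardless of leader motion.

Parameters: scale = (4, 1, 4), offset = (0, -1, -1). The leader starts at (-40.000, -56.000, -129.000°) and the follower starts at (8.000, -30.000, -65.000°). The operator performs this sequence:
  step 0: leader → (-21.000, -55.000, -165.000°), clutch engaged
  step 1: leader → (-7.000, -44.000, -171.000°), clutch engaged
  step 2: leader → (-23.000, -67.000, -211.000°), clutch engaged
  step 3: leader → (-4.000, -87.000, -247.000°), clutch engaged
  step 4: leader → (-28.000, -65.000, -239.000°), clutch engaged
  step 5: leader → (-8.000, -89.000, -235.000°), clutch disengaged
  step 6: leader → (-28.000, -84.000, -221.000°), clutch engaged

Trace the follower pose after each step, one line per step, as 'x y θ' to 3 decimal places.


84.000 -30.000 -210.000
140.000 -20.000 -235.000
76.000 -44.000 -396.000
152.000 -65.000 -541.000
56.000 -44.000 -510.000
56.000 -44.000 -510.000
-24.000 -40.000 -455.000

step 0: Δleader=(19.000, 1.000, -36.000°), engaged; cmd=(76.000, 0.000, -145.000°) → follower=(84.000, -30.000, -210.000°)
step 1: Δleader=(14.000, 11.000, -6.000°), engaged; cmd=(56.000, 10.000, -25.000°) → follower=(140.000, -20.000, -235.000°)
step 2: Δleader=(-16.000, -23.000, -40.000°), engaged; cmd=(-64.000, -24.000, -161.000°) → follower=(76.000, -44.000, -396.000°)
step 3: Δleader=(19.000, -20.000, -36.000°), engaged; cmd=(76.000, -21.000, -145.000°) → follower=(152.000, -65.000, -541.000°)
step 4: Δleader=(-24.000, 22.000, 8.000°), engaged; cmd=(-96.000, 21.000, 31.000°) → follower=(56.000, -44.000, -510.000°)
step 5: Δleader=(20.000, -24.000, 4.000°), disengaged; cmd=(0,0,0) → follower holds at (56.000, -44.000, -510.000°)
step 6: Δleader=(-20.000, 5.000, 14.000°), engaged; cmd=(-80.000, 4.000, 55.000°) → follower=(-24.000, -40.000, -455.000°)


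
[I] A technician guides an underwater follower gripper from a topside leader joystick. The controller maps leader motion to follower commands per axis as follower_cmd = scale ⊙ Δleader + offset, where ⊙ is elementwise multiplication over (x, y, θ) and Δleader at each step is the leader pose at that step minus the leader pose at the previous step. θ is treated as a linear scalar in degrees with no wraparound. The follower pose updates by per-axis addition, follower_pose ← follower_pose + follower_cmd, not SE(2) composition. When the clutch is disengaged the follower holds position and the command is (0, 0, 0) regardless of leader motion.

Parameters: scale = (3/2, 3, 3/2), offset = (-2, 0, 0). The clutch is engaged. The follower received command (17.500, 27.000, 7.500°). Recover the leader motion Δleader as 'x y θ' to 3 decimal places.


axis x: (17.500 − -2) / (3/2) = 13.000
axis y: (27.000 − 0) / (3) = 9.000
axis θ: (7.500 − 0) / (3/2) = 5.000

13.000 9.000 5.000


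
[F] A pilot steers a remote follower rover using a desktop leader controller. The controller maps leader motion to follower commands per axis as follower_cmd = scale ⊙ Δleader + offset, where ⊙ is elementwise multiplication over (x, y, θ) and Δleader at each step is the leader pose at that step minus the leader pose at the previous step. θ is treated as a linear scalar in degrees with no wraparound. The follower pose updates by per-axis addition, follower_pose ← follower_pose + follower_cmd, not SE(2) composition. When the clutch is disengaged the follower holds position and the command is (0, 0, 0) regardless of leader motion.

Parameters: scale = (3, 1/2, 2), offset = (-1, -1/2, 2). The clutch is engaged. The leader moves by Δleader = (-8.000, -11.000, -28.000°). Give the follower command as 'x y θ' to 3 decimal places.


-25.000 -6.000 -54.000

axis x: 3·-8.000 + -1 = -25.000
axis y: 1/2·-11.000 + -1/2 = -6.000
axis θ: 2·-28.000 + 2 = -54.000


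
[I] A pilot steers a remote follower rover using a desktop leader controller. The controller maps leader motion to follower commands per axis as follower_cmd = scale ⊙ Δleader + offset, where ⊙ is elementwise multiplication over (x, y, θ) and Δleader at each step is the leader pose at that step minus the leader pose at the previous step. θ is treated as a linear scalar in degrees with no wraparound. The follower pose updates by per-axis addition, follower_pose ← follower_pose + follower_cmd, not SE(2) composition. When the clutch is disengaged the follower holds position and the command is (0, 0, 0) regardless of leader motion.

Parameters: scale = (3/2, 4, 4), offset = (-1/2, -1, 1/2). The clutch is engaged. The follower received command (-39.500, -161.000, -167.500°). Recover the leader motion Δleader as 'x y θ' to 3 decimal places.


axis x: (-39.500 − -1/2) / (3/2) = -26.000
axis y: (-161.000 − -1) / (4) = -40.000
axis θ: (-167.500 − 1/2) / (4) = -42.000

-26.000 -40.000 -42.000


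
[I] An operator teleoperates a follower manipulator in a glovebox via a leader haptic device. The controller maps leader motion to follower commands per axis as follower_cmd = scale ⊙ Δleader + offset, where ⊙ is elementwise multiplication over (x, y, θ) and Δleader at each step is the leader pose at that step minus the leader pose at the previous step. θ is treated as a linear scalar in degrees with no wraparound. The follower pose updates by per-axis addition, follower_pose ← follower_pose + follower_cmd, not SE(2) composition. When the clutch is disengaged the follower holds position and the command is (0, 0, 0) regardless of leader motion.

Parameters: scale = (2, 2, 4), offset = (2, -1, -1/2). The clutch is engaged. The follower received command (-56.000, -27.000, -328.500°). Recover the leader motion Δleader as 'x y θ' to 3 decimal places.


-29.000 -13.000 -82.000

axis x: (-56.000 − 2) / (2) = -29.000
axis y: (-27.000 − -1) / (2) = -13.000
axis θ: (-328.500 − -1/2) / (4) = -82.000


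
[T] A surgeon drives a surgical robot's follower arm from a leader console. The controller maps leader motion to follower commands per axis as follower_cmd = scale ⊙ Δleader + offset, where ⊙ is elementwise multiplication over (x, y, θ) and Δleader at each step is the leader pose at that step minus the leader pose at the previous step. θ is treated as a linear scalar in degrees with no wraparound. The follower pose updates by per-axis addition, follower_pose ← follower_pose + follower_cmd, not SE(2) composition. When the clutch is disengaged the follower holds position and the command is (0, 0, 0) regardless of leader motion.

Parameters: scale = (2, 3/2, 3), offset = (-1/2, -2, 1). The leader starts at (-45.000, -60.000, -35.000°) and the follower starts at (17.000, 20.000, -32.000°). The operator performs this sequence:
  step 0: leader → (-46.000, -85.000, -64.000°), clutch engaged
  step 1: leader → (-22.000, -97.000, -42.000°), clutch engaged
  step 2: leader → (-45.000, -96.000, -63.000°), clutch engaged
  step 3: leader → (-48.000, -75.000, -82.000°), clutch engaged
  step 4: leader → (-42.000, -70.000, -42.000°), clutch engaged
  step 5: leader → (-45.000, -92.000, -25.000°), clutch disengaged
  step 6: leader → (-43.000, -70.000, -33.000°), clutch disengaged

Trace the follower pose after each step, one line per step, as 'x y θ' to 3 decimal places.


step 0: Δleader=(-1.000, -25.000, -29.000°), engaged; cmd=(-2.500, -39.500, -86.000°) → follower=(14.500, -19.500, -118.000°)
step 1: Δleader=(24.000, -12.000, 22.000°), engaged; cmd=(47.500, -20.000, 67.000°) → follower=(62.000, -39.500, -51.000°)
step 2: Δleader=(-23.000, 1.000, -21.000°), engaged; cmd=(-46.500, -0.500, -62.000°) → follower=(15.500, -40.000, -113.000°)
step 3: Δleader=(-3.000, 21.000, -19.000°), engaged; cmd=(-6.500, 29.500, -56.000°) → follower=(9.000, -10.500, -169.000°)
step 4: Δleader=(6.000, 5.000, 40.000°), engaged; cmd=(11.500, 5.500, 121.000°) → follower=(20.500, -5.000, -48.000°)
step 5: Δleader=(-3.000, -22.000, 17.000°), disengaged; cmd=(0,0,0) → follower holds at (20.500, -5.000, -48.000°)
step 6: Δleader=(2.000, 22.000, -8.000°), disengaged; cmd=(0,0,0) → follower holds at (20.500, -5.000, -48.000°)

14.500 -19.500 -118.000
62.000 -39.500 -51.000
15.500 -40.000 -113.000
9.000 -10.500 -169.000
20.500 -5.000 -48.000
20.500 -5.000 -48.000
20.500 -5.000 -48.000


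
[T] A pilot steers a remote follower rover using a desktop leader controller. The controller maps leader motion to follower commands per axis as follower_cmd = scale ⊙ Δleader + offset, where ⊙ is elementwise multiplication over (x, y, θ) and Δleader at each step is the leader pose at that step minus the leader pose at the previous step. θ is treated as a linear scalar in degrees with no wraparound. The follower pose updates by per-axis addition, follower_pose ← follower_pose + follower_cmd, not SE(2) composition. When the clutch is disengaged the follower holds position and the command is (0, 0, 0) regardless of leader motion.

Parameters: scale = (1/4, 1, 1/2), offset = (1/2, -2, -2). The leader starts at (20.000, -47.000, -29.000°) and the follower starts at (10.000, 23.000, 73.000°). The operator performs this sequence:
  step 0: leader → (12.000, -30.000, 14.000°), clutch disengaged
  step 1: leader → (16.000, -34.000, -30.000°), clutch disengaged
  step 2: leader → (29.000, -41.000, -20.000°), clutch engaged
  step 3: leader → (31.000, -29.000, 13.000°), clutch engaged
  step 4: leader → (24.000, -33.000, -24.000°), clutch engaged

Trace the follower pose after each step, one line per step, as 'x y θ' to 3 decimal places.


step 0: Δleader=(-8.000, 17.000, 43.000°), disengaged; cmd=(0,0,0) → follower holds at (10.000, 23.000, 73.000°)
step 1: Δleader=(4.000, -4.000, -44.000°), disengaged; cmd=(0,0,0) → follower holds at (10.000, 23.000, 73.000°)
step 2: Δleader=(13.000, -7.000, 10.000°), engaged; cmd=(3.750, -9.000, 3.000°) → follower=(13.750, 14.000, 76.000°)
step 3: Δleader=(2.000, 12.000, 33.000°), engaged; cmd=(1.000, 10.000, 14.500°) → follower=(14.750, 24.000, 90.500°)
step 4: Δleader=(-7.000, -4.000, -37.000°), engaged; cmd=(-1.250, -6.000, -20.500°) → follower=(13.500, 18.000, 70.000°)

10.000 23.000 73.000
10.000 23.000 73.000
13.750 14.000 76.000
14.750 24.000 90.500
13.500 18.000 70.000


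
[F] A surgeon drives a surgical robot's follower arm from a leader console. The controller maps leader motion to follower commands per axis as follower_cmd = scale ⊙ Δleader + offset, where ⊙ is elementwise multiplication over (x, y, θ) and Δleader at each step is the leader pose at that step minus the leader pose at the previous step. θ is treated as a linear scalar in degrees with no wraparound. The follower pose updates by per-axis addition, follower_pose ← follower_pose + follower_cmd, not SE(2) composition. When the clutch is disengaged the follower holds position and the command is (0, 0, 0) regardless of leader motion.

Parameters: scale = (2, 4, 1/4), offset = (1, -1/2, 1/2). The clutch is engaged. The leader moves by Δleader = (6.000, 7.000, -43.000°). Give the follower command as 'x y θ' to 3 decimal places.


13.000 27.500 -10.250

axis x: 2·6.000 + 1 = 13.000
axis y: 4·7.000 + -1/2 = 27.500
axis θ: 1/4·-43.000 + 1/2 = -10.250


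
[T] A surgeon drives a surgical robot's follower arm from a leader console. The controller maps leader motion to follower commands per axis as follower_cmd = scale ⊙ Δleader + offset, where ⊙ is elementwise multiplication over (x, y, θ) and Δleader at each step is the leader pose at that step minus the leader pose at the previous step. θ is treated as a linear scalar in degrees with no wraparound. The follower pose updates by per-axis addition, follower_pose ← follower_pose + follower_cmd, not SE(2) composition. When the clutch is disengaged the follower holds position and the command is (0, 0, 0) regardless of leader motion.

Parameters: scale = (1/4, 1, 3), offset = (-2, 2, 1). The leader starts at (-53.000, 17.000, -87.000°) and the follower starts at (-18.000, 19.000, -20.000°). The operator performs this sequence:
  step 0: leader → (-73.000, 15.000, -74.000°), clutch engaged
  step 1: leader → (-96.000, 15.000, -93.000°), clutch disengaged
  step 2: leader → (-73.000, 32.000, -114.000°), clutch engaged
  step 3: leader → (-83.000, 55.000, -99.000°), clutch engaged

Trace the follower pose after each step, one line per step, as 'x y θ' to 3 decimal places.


step 0: Δleader=(-20.000, -2.000, 13.000°), engaged; cmd=(-7.000, 0.000, 40.000°) → follower=(-25.000, 19.000, 20.000°)
step 1: Δleader=(-23.000, 0.000, -19.000°), disengaged; cmd=(0,0,0) → follower holds at (-25.000, 19.000, 20.000°)
step 2: Δleader=(23.000, 17.000, -21.000°), engaged; cmd=(3.750, 19.000, -62.000°) → follower=(-21.250, 38.000, -42.000°)
step 3: Δleader=(-10.000, 23.000, 15.000°), engaged; cmd=(-4.500, 25.000, 46.000°) → follower=(-25.750, 63.000, 4.000°)

-25.000 19.000 20.000
-25.000 19.000 20.000
-21.250 38.000 -42.000
-25.750 63.000 4.000


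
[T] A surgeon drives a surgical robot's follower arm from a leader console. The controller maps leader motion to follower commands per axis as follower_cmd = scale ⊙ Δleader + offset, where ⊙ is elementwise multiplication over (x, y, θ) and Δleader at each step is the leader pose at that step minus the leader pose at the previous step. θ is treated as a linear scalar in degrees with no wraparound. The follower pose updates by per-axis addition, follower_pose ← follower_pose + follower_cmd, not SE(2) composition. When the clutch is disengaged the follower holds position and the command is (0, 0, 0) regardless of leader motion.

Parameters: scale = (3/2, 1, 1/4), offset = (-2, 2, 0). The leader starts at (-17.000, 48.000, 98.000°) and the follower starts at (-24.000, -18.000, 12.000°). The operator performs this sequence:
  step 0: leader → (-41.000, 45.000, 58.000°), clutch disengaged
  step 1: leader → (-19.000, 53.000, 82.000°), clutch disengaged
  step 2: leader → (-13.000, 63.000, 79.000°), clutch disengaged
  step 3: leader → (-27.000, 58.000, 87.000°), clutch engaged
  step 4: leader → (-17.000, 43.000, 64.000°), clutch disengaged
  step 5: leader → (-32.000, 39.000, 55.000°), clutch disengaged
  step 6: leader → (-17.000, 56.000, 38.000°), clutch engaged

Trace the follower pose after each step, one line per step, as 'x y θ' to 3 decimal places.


step 0: Δleader=(-24.000, -3.000, -40.000°), disengaged; cmd=(0,0,0) → follower holds at (-24.000, -18.000, 12.000°)
step 1: Δleader=(22.000, 8.000, 24.000°), disengaged; cmd=(0,0,0) → follower holds at (-24.000, -18.000, 12.000°)
step 2: Δleader=(6.000, 10.000, -3.000°), disengaged; cmd=(0,0,0) → follower holds at (-24.000, -18.000, 12.000°)
step 3: Δleader=(-14.000, -5.000, 8.000°), engaged; cmd=(-23.000, -3.000, 2.000°) → follower=(-47.000, -21.000, 14.000°)
step 4: Δleader=(10.000, -15.000, -23.000°), disengaged; cmd=(0,0,0) → follower holds at (-47.000, -21.000, 14.000°)
step 5: Δleader=(-15.000, -4.000, -9.000°), disengaged; cmd=(0,0,0) → follower holds at (-47.000, -21.000, 14.000°)
step 6: Δleader=(15.000, 17.000, -17.000°), engaged; cmd=(20.500, 19.000, -4.250°) → follower=(-26.500, -2.000, 9.750°)

-24.000 -18.000 12.000
-24.000 -18.000 12.000
-24.000 -18.000 12.000
-47.000 -21.000 14.000
-47.000 -21.000 14.000
-47.000 -21.000 14.000
-26.500 -2.000 9.750


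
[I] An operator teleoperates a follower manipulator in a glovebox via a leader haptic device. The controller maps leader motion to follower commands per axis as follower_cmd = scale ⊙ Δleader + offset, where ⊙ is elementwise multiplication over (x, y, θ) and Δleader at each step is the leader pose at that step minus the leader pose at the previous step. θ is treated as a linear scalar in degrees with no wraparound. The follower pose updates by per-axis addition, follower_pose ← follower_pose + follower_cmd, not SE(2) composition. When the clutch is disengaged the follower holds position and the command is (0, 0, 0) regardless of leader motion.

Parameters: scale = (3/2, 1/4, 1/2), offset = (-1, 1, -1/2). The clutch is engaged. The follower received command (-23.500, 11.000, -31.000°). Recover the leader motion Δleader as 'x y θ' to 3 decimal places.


axis x: (-23.500 − -1) / (3/2) = -15.000
axis y: (11.000 − 1) / (1/4) = 40.000
axis θ: (-31.000 − -1/2) / (1/2) = -61.000

-15.000 40.000 -61.000


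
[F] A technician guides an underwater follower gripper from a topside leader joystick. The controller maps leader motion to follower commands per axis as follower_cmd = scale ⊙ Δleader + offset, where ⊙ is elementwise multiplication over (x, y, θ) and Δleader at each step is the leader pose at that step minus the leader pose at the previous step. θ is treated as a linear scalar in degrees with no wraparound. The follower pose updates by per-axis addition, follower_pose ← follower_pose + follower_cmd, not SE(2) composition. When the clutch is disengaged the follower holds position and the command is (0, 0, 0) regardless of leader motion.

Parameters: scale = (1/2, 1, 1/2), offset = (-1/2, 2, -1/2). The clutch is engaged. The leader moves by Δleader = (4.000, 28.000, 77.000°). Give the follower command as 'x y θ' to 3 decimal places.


axis x: 1/2·4.000 + -1/2 = 1.500
axis y: 1·28.000 + 2 = 30.000
axis θ: 1/2·77.000 + -1/2 = 38.000

1.500 30.000 38.000
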